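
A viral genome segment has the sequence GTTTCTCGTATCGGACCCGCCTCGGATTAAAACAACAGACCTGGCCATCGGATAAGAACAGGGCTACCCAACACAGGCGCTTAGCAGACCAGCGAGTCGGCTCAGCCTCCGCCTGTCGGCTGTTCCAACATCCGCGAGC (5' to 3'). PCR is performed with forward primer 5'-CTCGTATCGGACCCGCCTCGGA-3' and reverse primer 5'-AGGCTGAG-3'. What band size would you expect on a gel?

Forward primer CTCGTATCGGACCCGCCTCGGA is found on the top strand at positions 5–26.
Reverse complement of the reverse primer: CTCAGCCT. This occurs on the top strand at positions 101–108.
The product runs from position 5 to position 108, so its length is 108 − 5 + 1 = 104 bp.

104 bp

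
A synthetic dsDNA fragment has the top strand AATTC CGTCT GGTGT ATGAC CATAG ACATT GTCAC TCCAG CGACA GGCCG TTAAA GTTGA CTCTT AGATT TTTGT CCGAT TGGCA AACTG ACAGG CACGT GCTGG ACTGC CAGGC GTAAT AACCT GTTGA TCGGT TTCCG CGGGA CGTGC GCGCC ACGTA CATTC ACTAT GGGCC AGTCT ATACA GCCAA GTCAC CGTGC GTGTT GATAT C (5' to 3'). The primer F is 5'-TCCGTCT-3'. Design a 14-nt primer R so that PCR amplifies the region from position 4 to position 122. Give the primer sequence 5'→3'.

The product's 3' end on the top strand is position 122.
The reverse primer anneals to the top strand over positions 109–122, i.e. to GCCAGGCGTAATAA.
Its sequence written 5'→3' is the reverse complement: TTATTACGCCTGGC.

5'-TTATTACGCCTGGC-3'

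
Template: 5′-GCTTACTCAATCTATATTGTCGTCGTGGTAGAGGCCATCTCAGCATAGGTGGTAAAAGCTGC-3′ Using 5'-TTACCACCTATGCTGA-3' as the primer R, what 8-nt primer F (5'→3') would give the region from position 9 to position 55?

5'-AATCTATA-3'

The reverse primer's reverse complement TCAGCATAGGTGGTAA matches the template at positions 40–55; the product starts at position 9.
The forward primer is identical to the top strand over positions 9–16: AATCTATA.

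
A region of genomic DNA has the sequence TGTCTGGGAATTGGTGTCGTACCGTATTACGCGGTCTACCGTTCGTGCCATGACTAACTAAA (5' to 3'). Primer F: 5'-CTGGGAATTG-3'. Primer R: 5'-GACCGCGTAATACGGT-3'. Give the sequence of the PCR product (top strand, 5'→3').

The forward primer matches the template at positions 4–13.
Reverse complement of the reverse primer: ACCGTATTACGCGGTC. This occurs on the top strand at positions 21–36.
The product is the template from position 4 through 36 (33 bp).

5'-CTGGGAATTGGTGTCGTACCGTATTACGCGGTC-3'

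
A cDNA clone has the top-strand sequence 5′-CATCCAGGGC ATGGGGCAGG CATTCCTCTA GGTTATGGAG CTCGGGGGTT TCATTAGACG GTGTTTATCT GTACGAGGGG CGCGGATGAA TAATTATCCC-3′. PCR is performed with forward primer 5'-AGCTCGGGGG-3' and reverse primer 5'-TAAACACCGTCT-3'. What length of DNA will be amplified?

29 bp

Forward primer AGCTCGGGGG is found on the top strand at positions 39–48.
Reverse complement of the reverse primer: AGACGGTGTTTA. This occurs on the top strand at positions 56–67.
Product length = (reverse-primer end) − (forward-primer start) + 1 = 67 − 39 + 1 = 29 bp.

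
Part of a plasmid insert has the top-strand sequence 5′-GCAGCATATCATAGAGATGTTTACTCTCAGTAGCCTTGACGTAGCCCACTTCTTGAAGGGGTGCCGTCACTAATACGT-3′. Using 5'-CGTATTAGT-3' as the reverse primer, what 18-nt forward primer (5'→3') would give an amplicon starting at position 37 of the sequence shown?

5'-TGACGTAGCCCACTTCTT-3'

The reverse primer's reverse complement ACTAATACG matches the template at positions 69–77; the product starts at position 37.
The forward primer is identical to the top strand over positions 37–54: TGACGTAGCCCACTTCTT.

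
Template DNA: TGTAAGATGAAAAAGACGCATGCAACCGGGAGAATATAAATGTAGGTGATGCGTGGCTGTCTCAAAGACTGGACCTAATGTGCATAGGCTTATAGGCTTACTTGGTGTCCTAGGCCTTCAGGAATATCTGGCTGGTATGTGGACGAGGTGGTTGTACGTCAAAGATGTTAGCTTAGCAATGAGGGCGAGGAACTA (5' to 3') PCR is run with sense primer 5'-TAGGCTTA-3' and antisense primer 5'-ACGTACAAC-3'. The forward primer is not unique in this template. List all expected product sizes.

75 bp, 67 bp

The forward primer TAGGCTTA matches the top strand at positions 85–92, 93–100.
The reverse primer's reverse complement is GTTGTACGT, matching at positions 151–159.
Each forward site pairs with the reverse site to give a product ending at position 159: sizes 75, 67 bp.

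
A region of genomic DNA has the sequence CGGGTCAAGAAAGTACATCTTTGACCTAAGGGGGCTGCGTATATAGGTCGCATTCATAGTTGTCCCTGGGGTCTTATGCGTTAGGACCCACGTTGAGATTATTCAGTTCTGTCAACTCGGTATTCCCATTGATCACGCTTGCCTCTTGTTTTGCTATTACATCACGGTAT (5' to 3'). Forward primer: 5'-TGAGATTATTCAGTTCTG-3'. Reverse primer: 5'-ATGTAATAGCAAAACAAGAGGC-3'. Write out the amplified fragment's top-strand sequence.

5'-TGAGATTATTCAGTTCTGTCAACTCGGTATTCCCATTGATCACGCTTGCCTCTTGTTTTGCTATTACAT-3'

The forward primer matches the template at positions 94–111.
The reverse primer's reverse complement is GCCTCTTGTTTTGCTATTACAT, which matches the template at positions 141–162.
The product is the template from position 94 through 162 (69 bp).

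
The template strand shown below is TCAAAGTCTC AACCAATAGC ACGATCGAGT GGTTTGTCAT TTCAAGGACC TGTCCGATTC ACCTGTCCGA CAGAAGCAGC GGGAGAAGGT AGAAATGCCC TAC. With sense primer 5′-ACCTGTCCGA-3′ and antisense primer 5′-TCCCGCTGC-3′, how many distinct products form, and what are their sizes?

The forward primer ACCTGTCCGA matches the top strand at positions 48–57, 61–70.
The reverse primer's reverse complement is GCAGCGGGA, matching at positions 76–84.
Each forward site pairs with the reverse site to give a product ending at position 84: sizes 37, 24 bp.

Two products: 37 bp, 24 bp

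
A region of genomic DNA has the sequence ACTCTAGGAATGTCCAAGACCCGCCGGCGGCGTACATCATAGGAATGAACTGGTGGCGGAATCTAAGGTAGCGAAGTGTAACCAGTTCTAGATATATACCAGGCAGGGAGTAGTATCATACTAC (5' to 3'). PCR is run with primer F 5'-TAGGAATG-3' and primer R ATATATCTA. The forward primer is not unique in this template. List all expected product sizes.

93 bp, 58 bp

The forward primer TAGGAATG matches the top strand at positions 5–12, 40–47.
The reverse primer's reverse complement is TAGATATAT, matching at positions 89–97.
Each forward site pairs with the reverse site to give a product ending at position 97: sizes 93, 58 bp.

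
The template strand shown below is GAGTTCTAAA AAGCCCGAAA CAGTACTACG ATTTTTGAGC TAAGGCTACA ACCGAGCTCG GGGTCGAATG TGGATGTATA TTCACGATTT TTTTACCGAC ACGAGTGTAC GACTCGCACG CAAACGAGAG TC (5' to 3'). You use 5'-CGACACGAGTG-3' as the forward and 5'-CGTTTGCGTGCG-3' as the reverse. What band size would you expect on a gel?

30 bp

Forward primer CGACACGAGTG is found on the top strand at positions 97–107.
The reverse primer's reverse complement is CGCACGCAAACG, which matches the template at positions 115–126.
Amplicon spans positions 97–126: 30 bp.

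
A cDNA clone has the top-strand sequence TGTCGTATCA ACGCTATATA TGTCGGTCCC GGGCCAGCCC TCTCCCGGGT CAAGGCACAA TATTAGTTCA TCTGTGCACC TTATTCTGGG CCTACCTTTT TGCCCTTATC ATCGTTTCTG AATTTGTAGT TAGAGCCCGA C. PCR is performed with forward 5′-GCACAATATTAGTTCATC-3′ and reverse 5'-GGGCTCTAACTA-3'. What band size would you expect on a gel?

84 bp

Scanning the template, GCACAATATTAGTTCATC occurs at positions 55–72; this primer anneals to the bottom strand there with its 3' end pointing downstream.
Taking the reverse complement of GGGCTCTAACTA gives TAGTTAGAGCCC, found at positions 127–138 on the template; the primer anneals here to the top strand with its 3' end pointing upstream.
The product runs from position 55 to position 138, so its length is 138 − 55 + 1 = 84 bp.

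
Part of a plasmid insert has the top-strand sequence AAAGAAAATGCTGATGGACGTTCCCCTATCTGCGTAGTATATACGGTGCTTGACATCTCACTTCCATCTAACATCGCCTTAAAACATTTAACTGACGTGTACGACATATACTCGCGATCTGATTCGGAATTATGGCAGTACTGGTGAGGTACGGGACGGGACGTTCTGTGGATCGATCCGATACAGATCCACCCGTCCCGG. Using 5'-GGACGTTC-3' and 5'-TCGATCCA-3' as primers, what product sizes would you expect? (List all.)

The forward primer GGACGTTC matches the top strand at positions 16–23, 159–166.
The reverse primer's reverse complement is TGGATCGA, matching at positions 169–176.
Each forward site pairs with the reverse site to give a product ending at position 176: sizes 161, 18 bp.

161 bp, 18 bp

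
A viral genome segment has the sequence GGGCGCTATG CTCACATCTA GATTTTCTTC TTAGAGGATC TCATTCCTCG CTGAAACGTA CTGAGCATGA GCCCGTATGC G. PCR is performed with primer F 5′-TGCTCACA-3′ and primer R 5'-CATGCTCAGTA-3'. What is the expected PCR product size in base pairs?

61 bp

Forward primer TGCTCACA is found on the top strand at positions 9–16.
Reverse complement of the reverse primer: TACTGAGCATG. This occurs on the top strand at positions 59–69.
The product runs from position 9 to position 69, so its length is 69 − 9 + 1 = 61 bp.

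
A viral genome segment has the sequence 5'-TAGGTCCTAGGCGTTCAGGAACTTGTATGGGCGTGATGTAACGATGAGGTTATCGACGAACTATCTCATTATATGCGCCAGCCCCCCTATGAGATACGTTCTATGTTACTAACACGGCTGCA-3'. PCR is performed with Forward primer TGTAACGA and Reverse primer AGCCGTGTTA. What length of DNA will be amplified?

Forward primer TGTAACGA is found on the top strand at positions 37–44.
The reverse primer's reverse complement is TAACACGGCT, which matches the template at positions 110–119.
The product runs from position 37 to position 119, so its length is 119 − 37 + 1 = 83 bp.

83 bp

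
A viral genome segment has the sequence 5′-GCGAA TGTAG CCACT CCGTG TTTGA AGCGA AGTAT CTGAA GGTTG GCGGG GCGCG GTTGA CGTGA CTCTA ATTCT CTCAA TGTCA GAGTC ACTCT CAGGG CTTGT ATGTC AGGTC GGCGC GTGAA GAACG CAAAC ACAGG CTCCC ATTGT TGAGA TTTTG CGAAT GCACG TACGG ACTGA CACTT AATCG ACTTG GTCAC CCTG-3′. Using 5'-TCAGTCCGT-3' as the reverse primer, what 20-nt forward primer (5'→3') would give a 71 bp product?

5'-CAGGTCGGCGCGTGAAGAAC-3'

The reverse primer's reverse complement ACGGACTGA matches the template at positions 172–180, so the product ends at position 180.
A 71 bp product then starts at position 180 − 71 + 1 = 110.
The forward primer is identical to the top strand there: CAGGTCGGCGCGTGAAGAAC.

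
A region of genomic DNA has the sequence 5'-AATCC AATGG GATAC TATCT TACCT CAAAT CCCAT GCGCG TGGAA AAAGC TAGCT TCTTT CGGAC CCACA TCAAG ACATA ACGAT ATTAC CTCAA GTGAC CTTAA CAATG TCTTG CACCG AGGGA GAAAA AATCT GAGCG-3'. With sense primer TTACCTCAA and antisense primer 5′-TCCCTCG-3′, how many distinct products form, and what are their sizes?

Two products: 106 bp, 39 bp

The forward primer TTACCTCAA matches the top strand at positions 20–28, 87–95.
The reverse primer's reverse complement is CGAGGGA, matching at positions 119–125.
Each forward site pairs with the reverse site to give a product ending at position 125: sizes 106, 39 bp.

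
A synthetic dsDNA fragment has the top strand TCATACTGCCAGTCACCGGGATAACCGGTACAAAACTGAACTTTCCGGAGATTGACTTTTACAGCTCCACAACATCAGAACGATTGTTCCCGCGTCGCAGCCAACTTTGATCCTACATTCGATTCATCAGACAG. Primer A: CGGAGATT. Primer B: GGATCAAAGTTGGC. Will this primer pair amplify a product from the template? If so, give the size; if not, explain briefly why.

Primer A (CGGAGATT) matches the top strand at positions 46–53; it acts as a forward primer.
Primer B's reverse complement is GCCAACTTTGATCC, matching the top strand at positions 100–113; it acts as a reverse primer.
The 3' ends face each other across positions 46–113, giving a 68 bp product.

Yes — a 68 bp product.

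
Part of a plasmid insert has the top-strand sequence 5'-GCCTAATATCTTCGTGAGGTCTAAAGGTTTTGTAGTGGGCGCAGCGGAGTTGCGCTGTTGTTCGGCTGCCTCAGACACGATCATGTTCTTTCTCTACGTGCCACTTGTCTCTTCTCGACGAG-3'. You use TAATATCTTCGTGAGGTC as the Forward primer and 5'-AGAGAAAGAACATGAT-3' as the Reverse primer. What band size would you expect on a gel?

The forward primer matches the template at positions 4–21.
Reverse complement of the reverse primer: ATCATGTTCTTTCTCT. This occurs on the top strand at positions 80–95.
Product length = (reverse-primer end) − (forward-primer start) + 1 = 95 − 4 + 1 = 92 bp.

92 bp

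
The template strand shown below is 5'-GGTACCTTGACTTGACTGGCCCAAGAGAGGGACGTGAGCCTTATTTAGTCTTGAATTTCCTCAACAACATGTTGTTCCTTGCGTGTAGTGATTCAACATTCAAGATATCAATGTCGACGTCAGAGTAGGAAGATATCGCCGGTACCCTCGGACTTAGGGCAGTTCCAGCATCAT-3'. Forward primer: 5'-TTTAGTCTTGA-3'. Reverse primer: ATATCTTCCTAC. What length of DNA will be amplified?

93 bp

The forward primer matches the template at positions 44–54.
The reverse primer's reverse complement is GTAGGAAGATAT, which matches the template at positions 125–136.
Product length = (reverse-primer end) − (forward-primer start) + 1 = 136 − 44 + 1 = 93 bp.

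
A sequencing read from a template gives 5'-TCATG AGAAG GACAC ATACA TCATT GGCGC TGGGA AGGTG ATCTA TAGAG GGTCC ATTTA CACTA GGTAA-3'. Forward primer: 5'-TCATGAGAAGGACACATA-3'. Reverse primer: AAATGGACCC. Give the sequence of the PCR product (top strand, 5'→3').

The forward primer matches the template at positions 1–18.
Reverse complement of the reverse primer: GGGTCCATTT. This occurs on the top strand at positions 50–59.
The product is the template from position 1 through 59 (59 bp).

5'-TCATGAGAAGGACACATACATCATTGGCGCTGGGAAGGTGATCTATAGAGGGTCCATTT-3'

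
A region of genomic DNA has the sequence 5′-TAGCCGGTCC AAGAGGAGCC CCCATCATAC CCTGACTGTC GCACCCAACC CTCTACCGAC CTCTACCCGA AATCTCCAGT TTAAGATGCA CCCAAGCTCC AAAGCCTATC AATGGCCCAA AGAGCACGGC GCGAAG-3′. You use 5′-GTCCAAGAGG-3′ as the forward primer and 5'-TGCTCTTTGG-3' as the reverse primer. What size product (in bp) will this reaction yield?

120 bp

The forward primer matches the template at positions 7–16.
Taking the reverse complement of TGCTCTTTGG gives CCAAAGAGCA, found at positions 117–126 on the template; the primer anneals here to the top strand with its 3' end pointing upstream.
Product length = (reverse-primer end) − (forward-primer start) + 1 = 126 − 7 + 1 = 120 bp.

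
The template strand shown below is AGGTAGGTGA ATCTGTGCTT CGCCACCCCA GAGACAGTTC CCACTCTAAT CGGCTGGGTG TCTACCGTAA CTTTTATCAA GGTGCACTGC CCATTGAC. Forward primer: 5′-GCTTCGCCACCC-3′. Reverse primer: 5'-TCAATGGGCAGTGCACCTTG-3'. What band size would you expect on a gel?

81 bp

Scanning the template, GCTTCGCCACCC occurs at positions 17–28; this primer anneals to the bottom strand there with its 3' end pointing downstream.
Reverse complement of the reverse primer: CAAGGTGCACTGCCCATTGA. This occurs on the top strand at positions 78–97.
Amplicon spans positions 17–97: 81 bp.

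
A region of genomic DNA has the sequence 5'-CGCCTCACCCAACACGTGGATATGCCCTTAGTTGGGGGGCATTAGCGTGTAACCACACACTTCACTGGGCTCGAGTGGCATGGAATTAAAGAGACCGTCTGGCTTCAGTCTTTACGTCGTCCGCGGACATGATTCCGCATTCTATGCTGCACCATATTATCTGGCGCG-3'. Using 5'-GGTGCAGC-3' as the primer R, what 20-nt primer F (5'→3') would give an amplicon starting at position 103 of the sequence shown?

5'-CTTCAGTCTTTACGTCGTCC-3'

The reverse primer's reverse complement GCTGCACC matches the template at positions 146–153; the product starts at position 103.
The forward primer is identical to the top strand over positions 103–122: CTTCAGTCTTTACGTCGTCC.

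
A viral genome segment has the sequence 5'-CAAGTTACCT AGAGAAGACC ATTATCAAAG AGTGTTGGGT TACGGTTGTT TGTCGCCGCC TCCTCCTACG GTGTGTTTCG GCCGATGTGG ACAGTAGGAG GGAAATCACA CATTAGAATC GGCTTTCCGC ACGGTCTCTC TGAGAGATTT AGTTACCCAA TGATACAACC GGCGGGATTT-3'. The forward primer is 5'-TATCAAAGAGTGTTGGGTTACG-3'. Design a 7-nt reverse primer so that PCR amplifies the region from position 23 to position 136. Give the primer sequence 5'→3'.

5'-GACCGTG-3'

The product's 3' end on the top strand is position 136.
The reverse primer anneals to the top strand over positions 130–136, i.e. to CACGGTC.
Its sequence written 5'→3' is the reverse complement: GACCGTG.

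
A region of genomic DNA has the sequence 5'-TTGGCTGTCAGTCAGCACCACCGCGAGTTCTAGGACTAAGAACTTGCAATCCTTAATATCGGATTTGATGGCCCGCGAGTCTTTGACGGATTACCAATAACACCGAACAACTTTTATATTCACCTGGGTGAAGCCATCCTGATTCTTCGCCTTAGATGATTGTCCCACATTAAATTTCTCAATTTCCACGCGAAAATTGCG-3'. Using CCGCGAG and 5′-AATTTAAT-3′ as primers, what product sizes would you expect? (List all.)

The forward primer CCGCGAG matches the top strand at positions 21–27, 73–79.
The reverse primer's reverse complement is ATTAAATT, matching at positions 169–176.
Each forward site pairs with the reverse site to give a product ending at position 176: sizes 156, 104 bp.

156 bp, 104 bp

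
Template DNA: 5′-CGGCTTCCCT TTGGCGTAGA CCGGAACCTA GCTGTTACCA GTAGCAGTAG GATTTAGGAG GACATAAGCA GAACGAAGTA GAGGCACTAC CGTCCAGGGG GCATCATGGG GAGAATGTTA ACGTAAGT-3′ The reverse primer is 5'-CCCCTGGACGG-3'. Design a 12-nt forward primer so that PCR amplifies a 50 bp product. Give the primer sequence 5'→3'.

5'-GATTTAGGAGGA-3'

The reverse primer's reverse complement CCGTCCAGGGG matches the template at positions 90–100, so the product ends at position 100.
A 50 bp product then starts at position 100 − 50 + 1 = 51.
The forward primer is identical to the top strand there: GATTTAGGAGGA.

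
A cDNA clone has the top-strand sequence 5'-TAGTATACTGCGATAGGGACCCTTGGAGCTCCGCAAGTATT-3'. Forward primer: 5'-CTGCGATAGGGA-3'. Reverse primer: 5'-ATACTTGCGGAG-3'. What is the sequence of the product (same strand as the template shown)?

5'-CTGCGATAGGGACCCTTGGAGCTCCGCAAGTAT-3'

Forward primer CTGCGATAGGGA is found on the top strand at positions 8–19.
Reverse complement of the reverse primer: CTCCGCAAGTAT. This occurs on the top strand at positions 29–40.
The product is the template from position 8 through 40 (33 bp).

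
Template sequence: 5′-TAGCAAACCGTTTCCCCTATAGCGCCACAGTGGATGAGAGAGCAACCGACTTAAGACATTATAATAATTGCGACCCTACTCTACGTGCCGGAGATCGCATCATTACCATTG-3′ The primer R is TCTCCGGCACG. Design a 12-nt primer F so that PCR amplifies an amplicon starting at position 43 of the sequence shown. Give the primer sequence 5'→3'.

The reverse primer's reverse complement CGTGCCGGAGA matches the template at positions 84–94; the product starts at position 43.
The forward primer is identical to the top strand over positions 43–54: CAACCGACTTAA.

5'-CAACCGACTTAA-3'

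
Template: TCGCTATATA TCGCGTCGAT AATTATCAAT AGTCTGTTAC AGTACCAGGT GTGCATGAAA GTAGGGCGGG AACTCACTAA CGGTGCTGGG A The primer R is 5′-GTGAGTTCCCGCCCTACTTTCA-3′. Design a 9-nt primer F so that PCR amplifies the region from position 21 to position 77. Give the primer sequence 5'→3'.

5'-AATTATCAA-3'

The reverse primer's reverse complement TGAAAGTAGGGCGGGAACTCAC matches the template at positions 56–77; the product starts at position 21.
The forward primer is identical to the top strand over positions 21–29: AATTATCAA.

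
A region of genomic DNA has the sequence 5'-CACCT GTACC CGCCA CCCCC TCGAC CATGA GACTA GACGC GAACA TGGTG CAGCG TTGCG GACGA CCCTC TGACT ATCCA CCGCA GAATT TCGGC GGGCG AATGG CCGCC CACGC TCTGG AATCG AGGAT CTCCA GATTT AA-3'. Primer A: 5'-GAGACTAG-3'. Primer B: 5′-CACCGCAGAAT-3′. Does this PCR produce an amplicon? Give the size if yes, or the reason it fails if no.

No product — both primers anneal to the same strand and extend in the same direction.

Primer A (GAGACTAG) matches the top strand at positions 29–36 (3' end points downstream).
Primer B (CACCGCAGAAT) also matches the top strand directly, at positions 79–89 — its reverse complement ATTCTGCGGTG is not present.
Both primers anneal to the bottom strand with 3' ends pointing the same way, so neither can prime synthesis back toward the other.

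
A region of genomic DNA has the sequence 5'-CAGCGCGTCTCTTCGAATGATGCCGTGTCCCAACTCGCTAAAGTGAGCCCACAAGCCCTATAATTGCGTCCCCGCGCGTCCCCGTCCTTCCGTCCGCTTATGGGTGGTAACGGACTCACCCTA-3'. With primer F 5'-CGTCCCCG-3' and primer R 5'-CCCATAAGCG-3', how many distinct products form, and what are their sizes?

Two products: 38 bp, 28 bp

The forward primer CGTCCCCG matches the top strand at positions 67–74, 77–84.
The reverse primer's reverse complement is CGCTTATGGG, matching at positions 95–104.
Each forward site pairs with the reverse site to give a product ending at position 104: sizes 38, 28 bp.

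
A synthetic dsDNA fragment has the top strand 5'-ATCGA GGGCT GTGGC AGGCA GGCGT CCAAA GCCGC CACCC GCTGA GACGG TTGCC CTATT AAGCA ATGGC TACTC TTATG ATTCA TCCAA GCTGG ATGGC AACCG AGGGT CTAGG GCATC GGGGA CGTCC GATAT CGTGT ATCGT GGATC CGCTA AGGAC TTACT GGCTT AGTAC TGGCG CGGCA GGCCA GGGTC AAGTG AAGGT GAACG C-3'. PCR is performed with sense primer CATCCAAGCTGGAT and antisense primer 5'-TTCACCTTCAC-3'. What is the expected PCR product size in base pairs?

Scanning the template, CATCCAAGCTGGAT occurs at positions 84–97; this primer anneals to the bottom strand there with its 3' end pointing downstream.
Taking the reverse complement of TTCACCTTCAC gives GTGAAGGTGAA, found at positions 198–208 on the template; the primer anneals here to the top strand with its 3' end pointing upstream.
Amplicon spans positions 84–208: 125 bp.

125 bp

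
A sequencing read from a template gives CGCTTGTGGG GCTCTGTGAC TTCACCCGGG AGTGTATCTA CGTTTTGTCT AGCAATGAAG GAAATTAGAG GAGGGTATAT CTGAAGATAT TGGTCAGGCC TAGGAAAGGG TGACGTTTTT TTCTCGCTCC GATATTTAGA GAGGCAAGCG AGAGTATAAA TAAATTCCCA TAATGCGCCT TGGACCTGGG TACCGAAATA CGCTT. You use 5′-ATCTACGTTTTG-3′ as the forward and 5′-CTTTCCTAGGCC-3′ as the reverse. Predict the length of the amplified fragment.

73 bp

The forward primer matches the template at positions 36–47.
Taking the reverse complement of CTTTCCTAGGCC gives GGCCTAGGAAAG, found at positions 97–108 on the template; the primer anneals here to the top strand with its 3' end pointing upstream.
Amplicon spans positions 36–108: 73 bp.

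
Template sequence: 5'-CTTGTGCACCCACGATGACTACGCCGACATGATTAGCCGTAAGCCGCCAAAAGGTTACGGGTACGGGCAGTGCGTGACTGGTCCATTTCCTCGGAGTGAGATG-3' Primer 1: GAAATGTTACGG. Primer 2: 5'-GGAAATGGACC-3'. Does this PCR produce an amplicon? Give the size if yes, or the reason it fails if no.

Primer 1 (GAAATGTTACGG) does not match the top strand, and its reverse complement CCGTAACATTTC does not match either.
With no annealing site for primer 1, no amplification occurs.

No product — primer 1 has no binding site in the template.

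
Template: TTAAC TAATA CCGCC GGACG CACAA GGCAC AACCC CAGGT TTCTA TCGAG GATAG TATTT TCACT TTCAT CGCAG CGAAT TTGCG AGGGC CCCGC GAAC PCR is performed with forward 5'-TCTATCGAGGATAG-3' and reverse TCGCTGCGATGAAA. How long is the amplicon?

The forward primer matches the template at positions 42–55.
Reverse complement of the reverse primer: TTTCATCGCAGCGA. This occurs on the top strand at positions 65–78.
Product length = (reverse-primer end) − (forward-primer start) + 1 = 78 − 42 + 1 = 37 bp.

37 bp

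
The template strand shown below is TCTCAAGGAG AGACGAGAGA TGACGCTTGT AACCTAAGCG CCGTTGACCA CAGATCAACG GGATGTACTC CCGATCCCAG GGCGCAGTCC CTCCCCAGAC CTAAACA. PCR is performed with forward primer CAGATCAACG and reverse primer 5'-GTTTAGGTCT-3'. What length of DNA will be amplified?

Scanning the template, CAGATCAACG occurs at positions 51–60; this primer anneals to the bottom strand there with its 3' end pointing downstream.
Taking the reverse complement of GTTTAGGTCT gives AGACCTAAAC, found at positions 97–106 on the template; the primer anneals here to the top strand with its 3' end pointing upstream.
Product length = (reverse-primer end) − (forward-primer start) + 1 = 106 − 51 + 1 = 56 bp.

56 bp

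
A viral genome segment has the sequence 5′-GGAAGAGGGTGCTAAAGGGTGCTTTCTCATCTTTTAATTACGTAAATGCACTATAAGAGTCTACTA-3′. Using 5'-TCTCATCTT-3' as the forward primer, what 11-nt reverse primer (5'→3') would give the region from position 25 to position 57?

5'-CTTATAGTGCA-3'

The product's 3' end on the top strand is position 57.
The reverse primer anneals to the top strand over positions 47–57, i.e. to TGCACTATAAG.
Its sequence written 5'→3' is the reverse complement: CTTATAGTGCA.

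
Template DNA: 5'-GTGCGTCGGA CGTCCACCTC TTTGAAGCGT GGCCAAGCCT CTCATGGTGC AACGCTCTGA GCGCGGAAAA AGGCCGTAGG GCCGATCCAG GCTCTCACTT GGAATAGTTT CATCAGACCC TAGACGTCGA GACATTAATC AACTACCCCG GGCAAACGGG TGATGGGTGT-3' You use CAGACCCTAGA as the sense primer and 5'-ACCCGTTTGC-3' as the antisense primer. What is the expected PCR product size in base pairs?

Forward primer CAGACCCTAGA is found on the top strand at positions 114–124.
The reverse primer's reverse complement is GCAAACGGGT, which matches the template at positions 152–161.
Product length = (reverse-primer end) − (forward-primer start) + 1 = 161 − 114 + 1 = 48 bp.

48 bp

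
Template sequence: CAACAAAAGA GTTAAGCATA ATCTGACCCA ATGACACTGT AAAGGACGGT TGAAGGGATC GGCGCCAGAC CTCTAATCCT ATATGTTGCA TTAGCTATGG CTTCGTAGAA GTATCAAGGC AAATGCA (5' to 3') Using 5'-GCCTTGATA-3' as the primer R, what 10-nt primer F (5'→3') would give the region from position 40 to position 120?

The reverse primer's reverse complement TATCAAGGC matches the template at positions 112–120; the product starts at position 40.
The forward primer is identical to the top strand over positions 40–49: TAAAGGACGG.

5'-TAAAGGACGG-3'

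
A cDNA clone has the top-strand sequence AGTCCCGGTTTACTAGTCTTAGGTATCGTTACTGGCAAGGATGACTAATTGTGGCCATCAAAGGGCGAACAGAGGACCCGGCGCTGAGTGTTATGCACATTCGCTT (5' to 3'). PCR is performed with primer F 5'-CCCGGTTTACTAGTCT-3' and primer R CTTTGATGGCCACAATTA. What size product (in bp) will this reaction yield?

The forward primer matches the template at positions 4–19.
Reverse complement of the reverse primer: TAATTGTGGCCATCAAAG. This occurs on the top strand at positions 46–63.
Amplicon spans positions 4–63: 60 bp.

60 bp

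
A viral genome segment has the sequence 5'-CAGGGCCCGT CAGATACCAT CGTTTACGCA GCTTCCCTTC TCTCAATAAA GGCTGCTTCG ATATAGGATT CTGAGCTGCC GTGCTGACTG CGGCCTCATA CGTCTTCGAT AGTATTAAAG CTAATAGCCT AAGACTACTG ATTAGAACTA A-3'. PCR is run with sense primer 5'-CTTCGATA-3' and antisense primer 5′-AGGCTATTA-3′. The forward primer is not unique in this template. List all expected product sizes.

The forward primer CTTCGATA matches the top strand at positions 56–63, 104–111.
The reverse primer's reverse complement is TAATAGCCT, matching at positions 122–130.
Each forward site pairs with the reverse site to give a product ending at position 130: sizes 75, 27 bp.

75 bp, 27 bp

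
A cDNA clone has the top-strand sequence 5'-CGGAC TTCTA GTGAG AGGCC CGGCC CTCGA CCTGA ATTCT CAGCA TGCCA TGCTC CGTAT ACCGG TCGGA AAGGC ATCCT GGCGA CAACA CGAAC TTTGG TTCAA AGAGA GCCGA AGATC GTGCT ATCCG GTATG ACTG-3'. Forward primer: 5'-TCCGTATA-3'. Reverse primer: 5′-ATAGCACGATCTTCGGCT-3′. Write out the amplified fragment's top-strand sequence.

Scanning the template, TCCGTATA occurs at positions 54–61; this primer anneals to the bottom strand there with its 3' end pointing downstream.
The reverse primer's reverse complement is AGCCGAAGATCGTGCTAT, which matches the template at positions 110–127.
The product is the template from position 54 through 127 (74 bp).

5'-TCCGTATACCGGTCGGAAAGGCATCCTGGCGACAACACGAACTTTGGTTCAAAGAGAGCCGAAGATCGTGCTAT-3'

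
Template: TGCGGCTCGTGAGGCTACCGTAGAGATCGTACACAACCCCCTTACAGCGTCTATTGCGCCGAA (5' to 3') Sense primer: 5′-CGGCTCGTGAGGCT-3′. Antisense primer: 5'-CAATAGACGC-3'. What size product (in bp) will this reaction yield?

Scanning the template, CGGCTCGTGAGGCT occurs at positions 3–16; this primer anneals to the bottom strand there with its 3' end pointing downstream.
The reverse primer's reverse complement is GCGTCTATTG, which matches the template at positions 47–56.
Product length = (reverse-primer end) − (forward-primer start) + 1 = 56 − 3 + 1 = 54 bp.

54 bp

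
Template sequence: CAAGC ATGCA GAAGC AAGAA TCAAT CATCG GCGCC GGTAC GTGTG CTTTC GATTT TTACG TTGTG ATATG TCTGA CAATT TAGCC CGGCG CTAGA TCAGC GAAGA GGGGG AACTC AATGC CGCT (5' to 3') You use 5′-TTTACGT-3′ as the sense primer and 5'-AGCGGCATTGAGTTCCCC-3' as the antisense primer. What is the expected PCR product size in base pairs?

Scanning the template, TTTACGT occurs at positions 55–61; this primer anneals to the bottom strand there with its 3' end pointing downstream.
Taking the reverse complement of AGCGGCATTGAGTTCCCC gives GGGGAACTCAATGCCGCT, found at positions 107–124 on the template; the primer anneals here to the top strand with its 3' end pointing upstream.
The product runs from position 55 to position 124, so its length is 124 − 55 + 1 = 70 bp.

70 bp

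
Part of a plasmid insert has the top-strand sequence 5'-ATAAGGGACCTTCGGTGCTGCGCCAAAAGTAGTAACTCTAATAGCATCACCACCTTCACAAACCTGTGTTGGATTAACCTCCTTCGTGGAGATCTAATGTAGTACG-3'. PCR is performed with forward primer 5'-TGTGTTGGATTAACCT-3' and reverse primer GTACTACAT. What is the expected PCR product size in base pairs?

The forward primer matches the template at positions 65–80.
The reverse primer's reverse complement is ATGTAGTAC, which matches the template at positions 97–105.
Amplicon spans positions 65–105: 41 bp.

41 bp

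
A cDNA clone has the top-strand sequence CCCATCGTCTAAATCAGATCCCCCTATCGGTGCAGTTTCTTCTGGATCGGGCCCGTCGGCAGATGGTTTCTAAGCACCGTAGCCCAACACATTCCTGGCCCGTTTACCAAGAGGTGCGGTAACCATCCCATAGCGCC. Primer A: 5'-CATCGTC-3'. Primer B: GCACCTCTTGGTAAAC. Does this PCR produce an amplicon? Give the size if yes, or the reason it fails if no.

Yes — a 115 bp product.

Primer A (CATCGTC) matches the top strand at positions 3–9; it acts as a forward primer.
Primer B's reverse complement is GTTTACCAAGAGGTGC, matching the top strand at positions 102–117; it acts as a reverse primer.
The 3' ends face each other across positions 3–117, giving a 115 bp product.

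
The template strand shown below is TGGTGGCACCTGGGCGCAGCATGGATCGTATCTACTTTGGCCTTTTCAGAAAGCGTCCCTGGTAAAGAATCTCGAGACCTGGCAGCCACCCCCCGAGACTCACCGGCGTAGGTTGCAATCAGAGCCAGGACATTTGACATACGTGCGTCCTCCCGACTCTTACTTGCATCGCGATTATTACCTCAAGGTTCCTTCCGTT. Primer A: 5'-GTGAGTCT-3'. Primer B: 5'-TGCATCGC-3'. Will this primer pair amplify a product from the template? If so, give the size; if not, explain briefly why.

No product — the primers' 3' ends point away from each other.

Primer A (GTGAGTCT) has reverse complement AGACTCAC, which matches the top strand at positions 96–103; primer A anneals to the top strand there with its 3' end pointing upstream toward position 96.
Primer B (TGCATCGC) matches the top strand directly at positions 165–172; it anneals to the bottom strand with its 3' end pointing downstream toward position 172.
The 3' ends diverge (primer A extends toward position 1, primer B toward position 199), so the primers never converge on a shared product.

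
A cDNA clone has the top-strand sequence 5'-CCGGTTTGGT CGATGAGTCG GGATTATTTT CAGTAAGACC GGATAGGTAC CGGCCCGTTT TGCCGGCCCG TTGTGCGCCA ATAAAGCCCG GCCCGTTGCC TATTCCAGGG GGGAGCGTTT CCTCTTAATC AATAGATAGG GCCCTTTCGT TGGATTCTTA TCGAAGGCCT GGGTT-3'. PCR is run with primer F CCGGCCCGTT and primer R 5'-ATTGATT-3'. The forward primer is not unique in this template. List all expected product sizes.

The forward primer CCGGCCCGTT matches the top strand at positions 50–59, 63–72, 88–97.
The reverse primer's reverse complement is AATCAAT, matching at positions 127–133.
Each forward site pairs with the reverse site to give a product ending at position 133: sizes 84, 71, 46 bp.

84 bp, 71 bp, 46 bp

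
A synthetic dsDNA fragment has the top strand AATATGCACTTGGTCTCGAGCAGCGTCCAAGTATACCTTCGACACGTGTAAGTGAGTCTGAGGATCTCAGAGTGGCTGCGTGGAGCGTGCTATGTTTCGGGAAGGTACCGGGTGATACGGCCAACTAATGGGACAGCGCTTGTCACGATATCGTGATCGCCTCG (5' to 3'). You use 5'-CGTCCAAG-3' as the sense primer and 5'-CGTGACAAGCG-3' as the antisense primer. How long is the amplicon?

The forward primer matches the template at positions 24–31.
Taking the reverse complement of CGTGACAAGCG gives CGCTTGTCACG, found at positions 137–147 on the template; the primer anneals here to the top strand with its 3' end pointing upstream.
Product length = (reverse-primer end) − (forward-primer start) + 1 = 147 − 24 + 1 = 124 bp.

124 bp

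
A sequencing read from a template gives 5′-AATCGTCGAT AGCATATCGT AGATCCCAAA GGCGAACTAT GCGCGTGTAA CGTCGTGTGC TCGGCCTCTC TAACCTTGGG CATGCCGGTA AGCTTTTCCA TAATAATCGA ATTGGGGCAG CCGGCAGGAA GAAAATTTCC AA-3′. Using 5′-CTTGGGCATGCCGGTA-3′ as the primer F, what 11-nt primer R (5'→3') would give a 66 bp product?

The forward primer binds at positions 75–90, so a 66 bp product ends at position 75 + 66 − 1 = 140.
The reverse primer anneals to the top strand over positions 130–140, i.e. to AGAAAATTTCC.
Its sequence written 5'→3' is the reverse complement: GGAAATTTTCT.

5'-GGAAATTTTCT-3'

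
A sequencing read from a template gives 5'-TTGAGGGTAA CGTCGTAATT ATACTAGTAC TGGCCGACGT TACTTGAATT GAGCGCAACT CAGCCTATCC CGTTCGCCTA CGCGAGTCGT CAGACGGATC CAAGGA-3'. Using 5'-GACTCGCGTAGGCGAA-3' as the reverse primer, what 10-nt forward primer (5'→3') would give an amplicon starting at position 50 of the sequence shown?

The reverse primer's reverse complement TTCGCCTACGCGAGTC matches the template at positions 73–88; the product starts at position 50.
The forward primer is identical to the top strand over positions 50–59: TGAGCGCAAC.

5'-TGAGCGCAAC-3'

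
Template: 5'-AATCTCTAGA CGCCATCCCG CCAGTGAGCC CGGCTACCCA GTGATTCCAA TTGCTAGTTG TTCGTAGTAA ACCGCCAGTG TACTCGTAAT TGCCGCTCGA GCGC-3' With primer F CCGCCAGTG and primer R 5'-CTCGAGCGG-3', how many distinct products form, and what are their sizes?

The forward primer CCGCCAGTG matches the top strand at positions 18–26, 72–80.
The reverse primer's reverse complement is CCGCTCGAG, matching at positions 93–101.
Each forward site pairs with the reverse site to give a product ending at position 101: sizes 84, 30 bp.

Two products: 84 bp, 30 bp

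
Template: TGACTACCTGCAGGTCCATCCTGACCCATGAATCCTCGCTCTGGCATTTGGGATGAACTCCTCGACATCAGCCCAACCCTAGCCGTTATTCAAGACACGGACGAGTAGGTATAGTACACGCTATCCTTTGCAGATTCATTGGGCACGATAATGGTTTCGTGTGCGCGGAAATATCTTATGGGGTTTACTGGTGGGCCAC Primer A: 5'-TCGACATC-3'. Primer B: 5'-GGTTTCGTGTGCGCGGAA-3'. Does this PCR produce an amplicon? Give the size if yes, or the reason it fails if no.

Primer A (TCGACATC) matches the top strand at positions 62–69 (3' end points downstream).
Primer B (GGTTTCGTGTGCGCGGAA) also matches the top strand directly, at positions 153–170 — its reverse complement TTCCGCGCACACGAAACC is not present.
Both primers anneal to the bottom strand with 3' ends pointing the same way, so neither can prime synthesis back toward the other.

No product — both primers anneal to the same strand and extend in the same direction.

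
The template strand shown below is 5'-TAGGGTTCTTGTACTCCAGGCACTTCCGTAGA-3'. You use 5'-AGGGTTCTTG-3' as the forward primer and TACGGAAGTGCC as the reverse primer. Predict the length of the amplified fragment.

29 bp

Scanning the template, AGGGTTCTTG occurs at positions 2–11; this primer anneals to the bottom strand there with its 3' end pointing downstream.
Reverse complement of the reverse primer: GGCACTTCCGTA. This occurs on the top strand at positions 19–30.
Amplicon spans positions 2–30: 29 bp.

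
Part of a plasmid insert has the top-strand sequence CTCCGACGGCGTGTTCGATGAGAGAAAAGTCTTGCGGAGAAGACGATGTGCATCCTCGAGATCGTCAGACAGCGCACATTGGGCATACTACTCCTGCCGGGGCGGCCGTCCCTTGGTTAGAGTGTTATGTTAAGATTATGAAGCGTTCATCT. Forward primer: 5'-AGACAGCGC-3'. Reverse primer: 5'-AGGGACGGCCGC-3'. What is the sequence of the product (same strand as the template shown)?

5'-AGACAGCGCACATTGGGCATACTACTCCTGCCGGGGCGGCCGTCCCT-3'

The forward primer matches the template at positions 67–75.
Reverse complement of the reverse primer: GCGGCCGTCCCT. This occurs on the top strand at positions 102–113.
The product is the template from position 67 through 113 (47 bp).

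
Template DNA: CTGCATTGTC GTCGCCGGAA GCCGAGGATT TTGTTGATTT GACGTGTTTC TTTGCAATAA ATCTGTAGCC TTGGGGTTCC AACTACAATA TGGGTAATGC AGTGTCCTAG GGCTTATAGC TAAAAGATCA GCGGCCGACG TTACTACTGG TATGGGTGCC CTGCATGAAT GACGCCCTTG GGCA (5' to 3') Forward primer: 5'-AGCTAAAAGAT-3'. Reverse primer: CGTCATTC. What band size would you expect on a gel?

57 bp

Forward primer AGCTAAAAGAT is found on the top strand at positions 118–128.
The reverse primer's reverse complement is GAATGACG, which matches the template at positions 167–174.
Amplicon spans positions 118–174: 57 bp.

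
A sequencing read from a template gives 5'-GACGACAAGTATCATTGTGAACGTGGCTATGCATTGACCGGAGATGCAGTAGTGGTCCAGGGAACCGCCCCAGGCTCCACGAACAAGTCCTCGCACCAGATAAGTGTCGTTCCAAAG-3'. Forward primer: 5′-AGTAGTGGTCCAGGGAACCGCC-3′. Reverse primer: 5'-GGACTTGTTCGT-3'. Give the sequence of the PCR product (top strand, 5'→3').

5'-AGTAGTGGTCCAGGGAACCGCCCCAGGCTCCACGAACAAGTCC-3'

The forward primer matches the template at positions 48–69.
Reverse complement of the reverse primer: ACGAACAAGTCC. This occurs on the top strand at positions 79–90.
The product is the template from position 48 through 90 (43 bp).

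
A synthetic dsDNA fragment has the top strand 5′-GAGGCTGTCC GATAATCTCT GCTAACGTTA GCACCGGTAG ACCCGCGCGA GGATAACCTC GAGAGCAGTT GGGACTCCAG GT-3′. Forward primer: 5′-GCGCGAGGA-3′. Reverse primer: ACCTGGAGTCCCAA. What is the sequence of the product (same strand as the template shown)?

Forward primer GCGCGAGGA is found on the top strand at positions 45–53.
Reverse complement of the reverse primer: TTGGGACTCCAGGT. This occurs on the top strand at positions 69–82.
The product is the template from position 45 through 82 (38 bp).

5'-GCGCGAGGATAACCTCGAGAGCAGTTGGGACTCCAGGT-3'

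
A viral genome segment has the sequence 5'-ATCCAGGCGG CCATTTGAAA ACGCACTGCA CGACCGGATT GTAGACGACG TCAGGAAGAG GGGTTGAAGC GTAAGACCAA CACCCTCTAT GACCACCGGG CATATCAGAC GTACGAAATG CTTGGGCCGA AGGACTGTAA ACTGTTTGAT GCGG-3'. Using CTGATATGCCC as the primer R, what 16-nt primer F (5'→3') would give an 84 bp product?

5'-ACTGCACGACCGGATT-3'

The reverse primer's reverse complement GGGCATATCAG matches the template at positions 98–108, so the product ends at position 108.
An 84 bp product then starts at position 108 − 84 + 1 = 25.
The forward primer is identical to the top strand there: ACTGCACGACCGGATT.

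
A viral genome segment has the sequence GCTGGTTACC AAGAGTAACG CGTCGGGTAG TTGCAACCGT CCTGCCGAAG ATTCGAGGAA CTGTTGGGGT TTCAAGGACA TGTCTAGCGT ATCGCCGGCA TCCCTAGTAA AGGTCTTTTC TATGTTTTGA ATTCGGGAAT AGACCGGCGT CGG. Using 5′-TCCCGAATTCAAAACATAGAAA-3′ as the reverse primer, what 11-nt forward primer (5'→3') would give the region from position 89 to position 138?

The reverse primer's reverse complement TTTCTATGTTTTGAATTCGGGA matches the template at positions 117–138; the product starts at position 89.
The forward primer is identical to the top strand over positions 89–99: GTATCGCCGGC.

5'-GTATCGCCGGC-3'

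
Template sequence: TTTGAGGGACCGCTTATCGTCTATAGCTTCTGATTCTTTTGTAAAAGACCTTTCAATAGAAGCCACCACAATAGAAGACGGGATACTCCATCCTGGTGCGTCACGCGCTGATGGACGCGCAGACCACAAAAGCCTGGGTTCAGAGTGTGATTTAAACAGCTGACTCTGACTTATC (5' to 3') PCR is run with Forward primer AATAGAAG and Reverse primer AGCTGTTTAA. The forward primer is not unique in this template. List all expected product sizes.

The forward primer AATAGAAG matches the top strand at positions 55–62, 70–77.
The reverse primer's reverse complement is TTAAACAGCT, matching at positions 152–161.
Each forward site pairs with the reverse site to give a product ending at position 161: sizes 107, 92 bp.

107 bp, 92 bp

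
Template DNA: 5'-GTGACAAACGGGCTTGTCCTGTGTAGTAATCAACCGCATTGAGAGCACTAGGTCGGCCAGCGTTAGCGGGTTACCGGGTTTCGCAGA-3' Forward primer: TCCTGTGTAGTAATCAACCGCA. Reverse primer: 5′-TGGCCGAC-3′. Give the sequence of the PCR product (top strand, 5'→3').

5'-TCCTGTGTAGTAATCAACCGCATTGAGAGCACTAGGTCGGCCA-3'

Scanning the template, TCCTGTGTAGTAATCAACCGCA occurs at positions 17–38; this primer anneals to the bottom strand there with its 3' end pointing downstream.
The reverse primer's reverse complement is GTCGGCCA, which matches the template at positions 52–59.
The product is the template from position 17 through 59 (43 bp).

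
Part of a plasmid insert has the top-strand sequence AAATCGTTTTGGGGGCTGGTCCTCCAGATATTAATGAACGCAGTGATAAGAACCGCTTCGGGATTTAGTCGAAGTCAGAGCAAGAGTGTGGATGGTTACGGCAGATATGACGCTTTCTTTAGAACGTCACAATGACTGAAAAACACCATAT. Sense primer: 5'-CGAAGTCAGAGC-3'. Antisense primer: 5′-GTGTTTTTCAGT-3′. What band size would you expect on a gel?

77 bp

Scanning the template, CGAAGTCAGAGC occurs at positions 70–81; this primer anneals to the bottom strand there with its 3' end pointing downstream.
Taking the reverse complement of GTGTTTTTCAGT gives ACTGAAAAACAC, found at positions 135–146 on the template; the primer anneals here to the top strand with its 3' end pointing upstream.
The product runs from position 70 to position 146, so its length is 146 − 70 + 1 = 77 bp.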